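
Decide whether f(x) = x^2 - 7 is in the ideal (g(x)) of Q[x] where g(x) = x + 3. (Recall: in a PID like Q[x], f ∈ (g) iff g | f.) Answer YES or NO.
NO

In Q[x] the ideal (g) consists of all multiples of g, so f ∈ (g) iff g | f, i.e. iff the remainder of f on division by g is 0. Divide f by g (g is monic, so eliminate the leading term of the running remainder at each step):
  leading term x^2: subtract (x)·g(x) = x^2 + 3·x, leaving -3·x - 7
  leading term -3·x: subtract (-3)·g(x) = -3·x - 9, leaving 2
The remainder r(x) = 2 ≠ 0 (and deg r < deg g), so g ∤ f, i.e. f ∉ (g).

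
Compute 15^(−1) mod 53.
Apply the extended Euclidean algorithm to (53, 15), tracking rows (r, s, t) with s·53 + t·15 = r. Each division r_prev = q·r_cur + r_new produces the new row as (previous row) − q·(current row):
  row A: (53, 1, 0)   [1·53 + 0·15 = 53]
  row B: (15, 0, 1)   [0·53 + 1·15 = 15]
  53 = 3·15 + 8   → row C = row A − 3·row B = (8, 1, −3)   [check: 1·53 − 3·15 = 8]
  15 = 1·8 + 7   → row D = row B − 1·row C = (7, −1, 4)   [check: −1·53 + 4·15 = 7]
  8 = 1·7 + 1   → row E = row C − 1·row D = (1, 2, −7)   [check: 2·53 − 7·15 = 1]
  7 = 7·1 + 0   → remainder 0, stop. gcd = 1 (last nonzero row E).
The gcd is 1, so 15 is invertible mod 53. The last nonzero row gives 2·53 − 7·15 = 1, so t = −7. So 15^(−1) ≡ −7 ≡ 46 (mod 53). Verify: 15 · 46 = 690 ≡ 1 (mod 53). ✓

Final answer: 15^(−1) ≡ 46 (mod 53)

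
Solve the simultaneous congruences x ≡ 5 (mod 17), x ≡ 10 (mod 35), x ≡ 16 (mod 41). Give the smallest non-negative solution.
x ≡ 20065 (mod 24395); the representative in [0, 24395) is 20065

The moduli 17, 35, 41 are pairwise coprime, so by the CRT there is a unique solution mod 17·35·41 = 24395.
Solve by successive substitution. Start with x ≡ 5 (mod 17).
  Combine with x ≡ 10 (mod 35): write x = 5 + 17·t and require 5 + 17·t ≡ 10 (mod 35), i.e. 17·t ≡ 10 − 5 ≡ 5 (mod 35). Since 17^(−1) ≡ 33 (mod 35), t ≡ 33·5 ≡ 25 (mod 35). So x ≡ 5 + 17·25 = 430 (mod 595).
  Combine with x ≡ 16 (mod 41): write x = 430 + 595·t and require 430 + 595·t ≡ 16 (mod 41), i.e. 595·t ≡ 16 − 430 ≡ 37 (mod 41). Since 595^(−1) ≡ 2 (mod 41) (595 ≡ 21 (mod 41)), t ≡ 2·37 ≡ 33 (mod 41). So x ≡ 430 + 595·33 = 20065 (mod 24395).
Unique solution in [0, 24395): x = 20065.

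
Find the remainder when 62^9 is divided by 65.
12

Use repeated squaring. Binary(9) = 1001. Walk through the bits of the exponent 9 left-to-right: at each bit after the leading one, square the running value, then multiply by 62 if the bit is 1 (always reducing mod 65):
  bit 1 = 1 (leading): start with 62.
  bit 2 = 0: square 62^2 = 3844 ≡ 9 (mod 65).
  bit 3 = 0: square 9^2 = 81 ≡ 16 (mod 65).
  bit 4 = 1: square 16^2 = 256 ≡ 61; bit is 1, so multiply 61·62 = 3782 ≡ 12 (mod 65).
Final value: 62^9 ≡ 12 (mod 65).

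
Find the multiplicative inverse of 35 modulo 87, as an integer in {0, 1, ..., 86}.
Apply the extended Euclidean algorithm to (87, 35), tracking rows (r, s, t) with s·87 + t·35 = r. Each division r_prev = q·r_cur + r_new produces the new row as (previous row) − q·(current row):
  row A: (87, 1, 0)   [1·87 + 0·35 = 87]
  row B: (35, 0, 1)   [0·87 + 1·35 = 35]
  87 = 2·35 + 17   → row C = row A − 2·row B = (17, 1, −2)   [check: 1·87 − 2·35 = 17]
  35 = 2·17 + 1   → row D = row B − 2·row C = (1, −2, 5)   [check: −2·87 + 5·35 = 1]
  17 = 17·1 + 0   → remainder 0, stop. gcd = 1 (last nonzero row D).
The gcd is 1, so 35 is invertible mod 87. The last nonzero row gives −2·87 + 5·35 = 1, so t = 5. So 35^(−1) ≡ 5 (mod 87). Verify: 35 · 5 = 175 ≡ 1 (mod 87). ✓

Final answer: 35^(−1) ≡ 5 (mod 87)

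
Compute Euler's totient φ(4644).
φ is multiplicative, with φ(p^e) = p^e − p^(e−1). Factorise 4644 = 2^2 · 3^3 · 43. Then
  φ(4644) = (2^2 − 2^1) · (3^3 − 3^2) · (43 − 1) = 2 · 18 · 42 = 1512.

Final answer: φ(4644) = 1512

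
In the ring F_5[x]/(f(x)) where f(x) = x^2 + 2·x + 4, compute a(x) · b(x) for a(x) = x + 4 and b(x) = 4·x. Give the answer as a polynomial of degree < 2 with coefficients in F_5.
a · b ≡ 3·x + 4 (mod f(x))

Multiply as integer polynomials: a · b = 4·x^2 + 16·x. Reducing coefficients mod 5: a · b ≡ 4·x^2 + x. Now divide by f(x) = x^2 + 2·x + 4 in F_5[x], eliminating the leading term at each step:
  leading term 4·x^2: subtract (4)·f(x) = 4·x^2 + 3·x + 1, leaving 3·x + 4 (coefficients mod 5)
The degree is now < 2, so this is the remainder. Hence a · b ≡ 3·x + 4 in F_5[x]/(f).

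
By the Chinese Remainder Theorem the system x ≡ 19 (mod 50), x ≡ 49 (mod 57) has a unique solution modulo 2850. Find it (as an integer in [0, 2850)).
The moduli 50, 57 are pairwise coprime, so by the CRT there is a unique solution mod 50·57 = 2850.
Solve by successive substitution. Start with x ≡ 19 (mod 50).
  Combine with x ≡ 49 (mod 57): write x = 19 + 50·t and require 19 + 50·t ≡ 49 (mod 57), i.e. 50·t ≡ 49 − 19 ≡ 30 (mod 57). Since 50^(−1) ≡ 8 (mod 57), t ≡ 8·30 ≡ 12 (mod 57). So x ≡ 19 + 50·12 = 619 (mod 2850).
Unique solution in [0, 2850): x = 619.

Final answer: x ≡ 619 (mod 2850); the representative in [0, 2850) is 619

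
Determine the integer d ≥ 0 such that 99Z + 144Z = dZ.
In the PID Z, (a, b) is generated by gcd(a, b). Compute gcd(144, 99) with the extended Euclidean algorithm, tracking rows (r, s, t) with s·144 + t·99 = r:
  row A: (144, 1, 0)   [1·144 + 0·99 = 144]
  row B: (99, 0, 1)   [0·144 + 1·99 = 99]
  144 = 1·99 + 45   → row C = row A − 1·row B = (45, 1, −1)   [check: 1·144 − 1·99 = 45]
  99 = 2·45 + 9   → row D = row B − 2·row C = (9, −2, 3)   [check: −2·144 + 3·99 = 9]
  45 = 5·9 + 0   → remainder 0, stop. gcd = 9 (last nonzero row D).
So gcd(99, 144) = 9, with Bézout identity −2·144 + 3·99 = 9. Containment (⊇): the Bézout identity exhibits 9 as an element of (99, 144), giving (9) ⊆ (99, 144). Containment (⊆): since 9 | 99 and 9 | 144 (99 = 9·11, 144 = 9·16), every Z-linear combination of 99 and 144 is divisible by 9, so (99, 144) ⊆ (9). Therefore (99, 144) = (9), d = 9.

Final answer: (99, 144) = (9); d = 9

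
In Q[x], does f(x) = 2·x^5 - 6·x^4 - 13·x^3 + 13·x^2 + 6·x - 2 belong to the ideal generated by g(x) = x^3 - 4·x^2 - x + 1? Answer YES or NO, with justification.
In Q[x] the ideal (g) consists of all multiples of g, so f ∈ (g) iff g | f, i.e. iff the remainder of f on division by g is 0. Divide f by g (g is monic, so eliminate the leading term of the running remainder at each step):
  leading term 2·x^5: subtract (2·x^2)·g(x) = 2·x^5 - 8·x^4 - 2·x^3 + 2·x^2, leaving 2·x^4 - 11·x^3 + 11·x^2 + 6·x - 2
  leading term 2·x^4: subtract (2·x)·g(x) = 2·x^4 - 8·x^3 - 2·x^2 + 2·x, leaving -3·x^3 + 13·x^2 + 4·x - 2
  leading term -3·x^3: subtract (-3)·g(x) = -3·x^3 + 12·x^2 + 3·x - 3, leaving x^2 + x + 1
The remainder r(x) = x^2 + x + 1 ≠ 0 (and deg r < deg g), so g ∤ f, i.e. f ∉ (g).

Final answer: NO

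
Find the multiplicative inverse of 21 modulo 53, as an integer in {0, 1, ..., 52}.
Apply the extended Euclidean algorithm to (53, 21), tracking rows (r, s, t) with s·53 + t·21 = r. Each division r_prev = q·r_cur + r_new produces the new row as (previous row) − q·(current row):
  row A: (53, 1, 0)   [1·53 + 0·21 = 53]
  row B: (21, 0, 1)   [0·53 + 1·21 = 21]
  53 = 2·21 + 11   → row C = row A − 2·row B = (11, 1, −2)   [check: 1·53 − 2·21 = 11]
  21 = 1·11 + 10   → row D = row B − 1·row C = (10, −1, 3)   [check: −1·53 + 3·21 = 10]
  11 = 1·10 + 1   → row E = row C − 1·row D = (1, 2, −5)   [check: 2·53 − 5·21 = 1]
  10 = 10·1 + 0   → remainder 0, stop. gcd = 1 (last nonzero row E).
The gcd is 1, so 21 is invertible mod 53. The last nonzero row gives 2·53 − 5·21 = 1, so t = −5. So 21^(−1) ≡ −5 ≡ 48 (mod 53). Verify: 21 · 48 = 1008 ≡ 1 (mod 53). ✓

Final answer: 21^(−1) ≡ 48 (mod 53)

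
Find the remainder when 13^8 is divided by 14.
1

Use repeated squaring. Binary(8) = 1000. Walk through the bits of the exponent 8 left-to-right: at each bit after the leading one, square the running value, then multiply by 13 if the bit is 1 (always reducing mod 14):
  bit 1 = 1 (leading): start with 13.
  bit 2 = 0: square 13^2 = 169 ≡ 1 (mod 14).
  bit 3 = 0: square 1^2 = 1 (mod 14).
  bit 4 = 0: square 1^2 = 1 (mod 14).
Final value: 13^8 ≡ 1 (mod 14).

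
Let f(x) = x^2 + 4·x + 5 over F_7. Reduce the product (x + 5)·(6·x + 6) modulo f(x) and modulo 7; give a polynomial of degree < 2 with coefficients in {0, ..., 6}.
a · b ≡ 5·x (mod f(x))

Multiply as integer polynomials: a · b = 6·x^2 + 36·x + 30. Reducing coefficients mod 7: a · b ≡ 6·x^2 + x + 2. Now divide by f(x) = x^2 + 4·x + 5 in F_7[x], eliminating the leading term at each step:
  leading term 6·x^2: subtract (6)·f(x) = 6·x^2 + 3·x + 2, leaving 5·x (coefficients mod 7)
The degree is now < 2, so this is the remainder. Hence a · b ≡ 5·x in F_7[x]/(f).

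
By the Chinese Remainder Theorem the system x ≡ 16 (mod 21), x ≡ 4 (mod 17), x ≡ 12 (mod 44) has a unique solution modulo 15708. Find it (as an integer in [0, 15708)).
x ≡ 1024 (mod 15708); the representative in [0, 15708) is 1024

The moduli 21, 17, 44 are pairwise coprime, so by the CRT there is a unique solution mod 21·17·44 = 15708.
Solve by successive substitution. Start with x ≡ 16 (mod 21).
  Combine with x ≡ 4 (mod 17): write x = 16 + 21·t and require 16 + 21·t ≡ 4 (mod 17), i.e. 21·t ≡ 4 − 16 ≡ 5 (mod 17). Since 21^(−1) ≡ 13 (mod 17) (21 ≡ 4 (mod 17)), t ≡ 13·5 ≡ 14 (mod 17). So x ≡ 16 + 21·14 = 310 (mod 357).
  Combine with x ≡ 12 (mod 44): write x = 310 + 357·t and require 310 + 357·t ≡ 12 (mod 44), i.e. 357·t ≡ 12 − 310 ≡ 10 (mod 44). Since 357^(−1) ≡ 9 (mod 44) (357 ≡ 5 (mod 44)), t ≡ 9·10 ≡ 2 (mod 44). So x ≡ 310 + 357·2 = 1024 (mod 15708).
Unique solution in [0, 15708): x = 1024.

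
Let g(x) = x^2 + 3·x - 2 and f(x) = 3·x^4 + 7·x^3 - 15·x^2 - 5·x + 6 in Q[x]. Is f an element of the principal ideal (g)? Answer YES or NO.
YES

In Q[x] the ideal (g) consists of all multiples of g, so f ∈ (g) iff g | f, i.e. iff the remainder of f on division by g is 0. Divide f by g (g is monic, so eliminate the leading term of the running remainder at each step):
  leading term 3·x^4: subtract (3·x^2)·g(x) = 3·x^4 + 9·x^3 - 6·x^2, leaving -2·x^3 - 9·x^2 - 5·x + 6
  leading term -2·x^3: subtract (-2·x)·g(x) = -2·x^3 - 6·x^2 + 4·x, leaving -3·x^2 - 9·x + 6
  leading term -3·x^2: subtract (-3)·g(x) = -3·x^2 - 9·x + 6, leaving 0
The remainder is 0, so f(x) = g(x) · h(x) with h(x) = 3·x^2 - 2·x - 3. Hence g | f, i.e. f ∈ (g).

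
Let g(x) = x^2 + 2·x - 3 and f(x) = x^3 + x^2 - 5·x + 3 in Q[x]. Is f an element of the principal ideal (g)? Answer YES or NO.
YES

In Q[x] the ideal (g) consists of all multiples of g, so f ∈ (g) iff g | f, i.e. iff the remainder of f on division by g is 0. Divide f by g (g is monic, so eliminate the leading term of the running remainder at each step):
  leading term x^3: subtract (x)·g(x) = x^3 + 2·x^2 - 3·x, leaving -x^2 - 2·x + 3
  leading term -x^2: subtract (-1)·g(x) = -x^2 - 2·x + 3, leaving 0
The remainder is 0, so f(x) = g(x) · h(x) with h(x) = x - 1. Hence g | f, i.e. f ∈ (g).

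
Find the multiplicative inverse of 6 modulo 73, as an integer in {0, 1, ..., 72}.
6^(−1) ≡ 61 (mod 73)

Apply the extended Euclidean algorithm to (73, 6), tracking rows (r, s, t) with s·73 + t·6 = r. Each division r_prev = q·r_cur + r_new produces the new row as (previous row) − q·(current row):
  row A: (73, 1, 0)   [1·73 + 0·6 = 73]
  row B: (6, 0, 1)   [0·73 + 1·6 = 6]
  73 = 12·6 + 1   → row C = row A − 12·row B = (1, 1, −12)   [check: 1·73 − 12·6 = 1]
  6 = 6·1 + 0   → remainder 0, stop. gcd = 1 (last nonzero row C).
The gcd is 1, so 6 is invertible mod 73. The last nonzero row gives 1·73 − 12·6 = 1, so t = −12. So 6^(−1) ≡ −12 ≡ 61 (mod 73). Verify: 6 · 61 = 366 ≡ 1 (mod 73). ✓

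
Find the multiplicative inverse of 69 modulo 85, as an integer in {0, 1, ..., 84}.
Apply the extended Euclidean algorithm to (85, 69), tracking rows (r, s, t) with s·85 + t·69 = r. Each division r_prev = q·r_cur + r_new produces the new row as (previous row) − q·(current row):
  row A: (85, 1, 0)   [1·85 + 0·69 = 85]
  row B: (69, 0, 1)   [0·85 + 1·69 = 69]
  85 = 1·69 + 16   → row C = row A − 1·row B = (16, 1, −1)   [check: 1·85 − 1·69 = 16]
  69 = 4·16 + 5   → row D = row B − 4·row C = (5, −4, 5)   [check: −4·85 + 5·69 = 5]
  16 = 3·5 + 1   → row E = row C − 3·row D = (1, 13, −16)   [check: 13·85 − 16·69 = 1]
  5 = 5·1 + 0   → remainder 0, stop. gcd = 1 (last nonzero row E).
The gcd is 1, so 69 is invertible mod 85. The last nonzero row gives 13·85 − 16·69 = 1, so t = −16. So 69^(−1) ≡ −16 ≡ 69 (mod 85). Verify: 69 · 69 = 4761 ≡ 1 (mod 85). ✓

Final answer: 69^(−1) ≡ 69 (mod 85)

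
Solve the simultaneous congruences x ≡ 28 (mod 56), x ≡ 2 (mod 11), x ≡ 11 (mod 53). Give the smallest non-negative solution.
The moduli 56, 11, 53 are pairwise coprime, so by the CRT there is a unique solution mod 56·11·53 = 32648.
Solve by successive substitution. Start with x ≡ 28 (mod 56).
  Combine with x ≡ 2 (mod 11): write x = 28 + 56·t and require 28 + 56·t ≡ 2 (mod 11), i.e. 56·t ≡ 2 − 28 ≡ 7 (mod 11). Since 56^(−1) ≡ 1 (mod 11) (56 ≡ 1 (mod 11)), t ≡ 1·7 ≡ 7 (mod 11). So x ≡ 28 + 56·7 = 420 (mod 616).
  Combine with x ≡ 11 (mod 53): write x = 420 + 616·t and require 420 + 616·t ≡ 11 (mod 53), i.e. 616·t ≡ 11 − 420 ≡ 15 (mod 53). Since 616^(−1) ≡ 45 (mod 53) (616 ≡ 33 (mod 53)), t ≡ 45·15 ≡ 39 (mod 53). So x ≡ 420 + 616·39 = 24444 (mod 32648).
Unique solution in [0, 32648): x = 24444.

Final answer: x ≡ 24444 (mod 32648); the representative in [0, 32648) is 24444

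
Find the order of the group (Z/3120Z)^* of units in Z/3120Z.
|(Z/3120Z)^*| = 768

(Z/3120Z)^* consists of the classes a with gcd(a, 3120) = 1, so its order is φ(3120). φ is multiplicative, with φ(p^e) = p^e − p^(e−1). Factorise 3120 = 2^4 · 3 · 5 · 13. Then
  φ(3120) = (2^4 − 2^3) · (3 − 1) · (5 − 1) · (13 − 1) = 8 · 2 · 4 · 12 = 768.
Thus |(Z/3120Z)^*| = 768.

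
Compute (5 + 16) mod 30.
21

Both summands are already reduced mod 30. 5 + 16 = 21; 21 = 0·30 + 21, so (5 + 16) mod 30 = 21.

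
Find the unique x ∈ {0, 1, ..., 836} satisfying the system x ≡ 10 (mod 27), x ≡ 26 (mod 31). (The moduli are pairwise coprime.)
The moduli 27, 31 are pairwise coprime, so by the CRT there is a unique solution mod 27·31 = 837.
Solve by successive substitution. Start with x ≡ 10 (mod 27).
  Combine with x ≡ 26 (mod 31): write x = 10 + 27·t and require 10 + 27·t ≡ 26 (mod 31), i.e. 27·t ≡ 26 − 10 ≡ 16 (mod 31). Since 27^(−1) ≡ 23 (mod 31), t ≡ 23·16 ≡ 27 (mod 31). So x ≡ 10 + 27·27 = 739 (mod 837).
Unique solution in [0, 837): x = 739.

Final answer: x ≡ 739 (mod 837); the representative in [0, 837) is 739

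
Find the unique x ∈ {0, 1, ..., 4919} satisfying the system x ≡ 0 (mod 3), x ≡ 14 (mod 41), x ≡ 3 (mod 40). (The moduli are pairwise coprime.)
x ≡ 1203 (mod 4920); the representative in [0, 4920) is 1203

The moduli 3, 41, 40 are pairwise coprime, so by the CRT there is a unique solution mod 3·41·40 = 4920.
Solve by successive substitution. Start with x ≡ 0 (mod 3).
  Combine with x ≡ 14 (mod 41): write x = 3·t and require 3·t ≡ 14 (mod 41). Since 3^(−1) ≡ 14 (mod 41), t ≡ 14·14 ≡ 32 (mod 41). So x ≡ 3·32 = 96 (mod 123).
  Combine with x ≡ 3 (mod 40): write x = 96 + 123·t and require 96 + 123·t ≡ 3 (mod 40), i.e. 123·t ≡ 3 − 96 ≡ 27 (mod 40). Since 123^(−1) ≡ 27 (mod 40) (123 ≡ 3 (mod 40)), t ≡ 27·27 ≡ 9 (mod 40). So x ≡ 96 + 123·9 = 1203 (mod 4920).
Unique solution in [0, 4920): x = 1203.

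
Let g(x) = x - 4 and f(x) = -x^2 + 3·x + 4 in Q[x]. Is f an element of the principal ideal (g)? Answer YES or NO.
YES

In Q[x] the ideal (g) consists of all multiples of g, so f ∈ (g) iff g | f, i.e. iff the remainder of f on division by g is 0. Divide f by g (g is monic, so eliminate the leading term of the running remainder at each step):
  leading term -x^2: subtract (-x)·g(x) = -x^2 + 4·x, leaving 4 - x
  leading term -x: subtract (-1)·g(x) = 4 - x, leaving 0
The remainder is 0, so f(x) = g(x) · h(x) with h(x) = -x - 1. Hence g | f, i.e. f ∈ (g).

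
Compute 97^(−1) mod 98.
97^(−1) ≡ 97 (mod 98)

Apply the extended Euclidean algorithm to (98, 97), tracking rows (r, s, t) with s·98 + t·97 = r. Each division r_prev = q·r_cur + r_new produces the new row as (previous row) − q·(current row):
  row A: (98, 1, 0)   [1·98 + 0·97 = 98]
  row B: (97, 0, 1)   [0·98 + 1·97 = 97]
  98 = 1·97 + 1   → row C = row A − 1·row B = (1, 1, −1)   [check: 1·98 − 1·97 = 1]
  97 = 97·1 + 0   → remainder 0, stop. gcd = 1 (last nonzero row C).
The gcd is 1, so 97 is invertible mod 98. The last nonzero row gives 1·98 − 1·97 = 1, so t = −1. So 97^(−1) ≡ −1 ≡ 97 (mod 98). Verify: 97 · 97 = 9409 ≡ 1 (mod 98). ✓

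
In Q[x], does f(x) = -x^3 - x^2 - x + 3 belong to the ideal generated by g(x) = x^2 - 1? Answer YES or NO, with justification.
In Q[x] the ideal (g) consists of all multiples of g, so f ∈ (g) iff g | f, i.e. iff the remainder of f on division by g is 0. Divide f by g (g is monic, so eliminate the leading term of the running remainder at each step):
  leading term -x^3: subtract (-x)·g(x) = -x^3 + x, leaving -x^2 - 2·x + 3
  leading term -x^2: subtract (-1)·g(x) = 1 - x^2, leaving 2 - 2·x
The remainder r(x) = 2 - 2·x ≠ 0 (and deg r < deg g), so g ∤ f, i.e. f ∉ (g).

Final answer: NO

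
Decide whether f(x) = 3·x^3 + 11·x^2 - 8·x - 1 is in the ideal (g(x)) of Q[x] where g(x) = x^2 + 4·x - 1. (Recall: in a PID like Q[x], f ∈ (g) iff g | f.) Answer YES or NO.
In Q[x] the ideal (g) consists of all multiples of g, so f ∈ (g) iff g | f, i.e. iff the remainder of f on division by g is 0. Divide f by g (g is monic, so eliminate the leading term of the running remainder at each step):
  leading term 3·x^3: subtract (3·x)·g(x) = 3·x^3 + 12·x^2 - 3·x, leaving -x^2 - 5·x - 1
  leading term -x^2: subtract (-1)·g(x) = -x^2 - 4·x + 1, leaving -x - 2
The remainder r(x) = -x - 2 ≠ 0 (and deg r < deg g), so g ∤ f, i.e. f ∉ (g).

Final answer: NO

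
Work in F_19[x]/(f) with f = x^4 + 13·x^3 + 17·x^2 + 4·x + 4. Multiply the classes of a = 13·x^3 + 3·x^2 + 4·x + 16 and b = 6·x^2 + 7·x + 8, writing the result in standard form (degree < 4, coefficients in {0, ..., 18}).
Multiply as integer polynomials: a · b = 78·x^5 + 109·x^4 + 149·x^3 + 148·x^2 + 144·x + 128. Reducing coefficients mod 19: a · b ≡ 2·x^5 + 14·x^4 + 16·x^3 + 15·x^2 + 11·x + 14. Now divide by f(x) = x^4 + 13·x^3 + 17·x^2 + 4·x + 4 in F_19[x], eliminating the leading term at each step:
  leading term 2·x^5: subtract (2·x)·f(x) = 2·x^5 + 7·x^4 + 15·x^3 + 8·x^2 + 8·x, leaving 7·x^4 + x^3 + 7·x^2 + 3·x + 14 (coefficients mod 19)
  leading term 7·x^4: subtract (7)·f(x) = 7·x^4 + 15·x^3 + 5·x^2 + 9·x + 9, leaving 5·x^3 + 2·x^2 + 13·x + 5 (coefficients mod 19)
The degree is now < 4, so this is the remainder. Hence a · b ≡ 5·x^3 + 2·x^2 + 13·x + 5 in F_19[x]/(f).

Final answer: a · b ≡ 5·x^3 + 2·x^2 + 13·x + 5 (mod f(x))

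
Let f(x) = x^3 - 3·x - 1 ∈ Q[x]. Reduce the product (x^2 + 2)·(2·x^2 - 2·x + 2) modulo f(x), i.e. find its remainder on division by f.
First multiply in Q[x] without reducing: a · b = 2·x^4 - 2·x^3 + 6·x^2 - 4·x + 4. Now divide by f(x) = x^3 - 3·x - 1, eliminating the leading term at each step:
  leading term 2·x^4: subtract (2·x)·f(x) = 2·x^4 - 6·x^2 - 2·x, leaving -2·x^3 + 12·x^2 - 2·x + 4
  leading term -2·x^3: subtract (-2)·f(x) = -2·x^3 + 6·x + 2, leaving 12·x^2 - 8·x + 2
The degree is now < 3, so this is the remainder. Hence a · b ≡ 12·x^2 - 8·x + 2 in Q[x]/(f).

Final answer: a · b ≡ 12·x^2 - 8·x + 2 (mod f(x))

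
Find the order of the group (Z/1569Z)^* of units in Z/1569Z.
|(Z/1569Z)^*| = 1044

(Z/1569Z)^* consists of the classes a with gcd(a, 1569) = 1, so its order is φ(1569). φ is multiplicative, with φ(p^e) = p^e − p^(e−1). Factorise 1569 = 3 · 523. Then
  φ(1569) = (3 − 1) · (523 − 1) = 2 · 522 = 1044.
Thus |(Z/1569Z)^*| = 1044.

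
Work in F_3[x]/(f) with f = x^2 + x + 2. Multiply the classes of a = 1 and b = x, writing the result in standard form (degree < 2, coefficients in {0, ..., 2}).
a · b ≡ x (mod f(x))

Multiply as integer polynomials: a · b = x. Reducing coefficients mod 3: a · b ≡ x. This already has degree < 2, so no reduction by f is needed. Hence a · b ≡ x in F_3[x]/(f).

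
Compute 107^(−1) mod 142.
107^(−1) ≡ 73 (mod 142)

Apply the extended Euclidean algorithm to (142, 107), tracking rows (r, s, t) with s·142 + t·107 = r. Each division r_prev = q·r_cur + r_new produces the new row as (previous row) − q·(current row):
  row A: (142, 1, 0)   [1·142 + 0·107 = 142]
  row B: (107, 0, 1)   [0·142 + 1·107 = 107]
  142 = 1·107 + 35   → row C = row A − 1·row B = (35, 1, −1)   [check: 1·142 − 1·107 = 35]
  107 = 3·35 + 2   → row D = row B − 3·row C = (2, −3, 4)   [check: −3·142 + 4·107 = 2]
  35 = 17·2 + 1   → row E = row C − 17·row D = (1, 52, −69)   [check: 52·142 − 69·107 = 1]
  2 = 2·1 + 0   → remainder 0, stop. gcd = 1 (last nonzero row E).
The gcd is 1, so 107 is invertible mod 142. The last nonzero row gives 52·142 − 69·107 = 1, so t = −69. So 107^(−1) ≡ −69 ≡ 73 (mod 142). Verify: 107 · 73 = 7811 ≡ 1 (mod 142). ✓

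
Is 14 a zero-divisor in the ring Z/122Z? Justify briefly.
gcd(14, 122) = 2 > 1, so 14 is not a unit in Z/122Z. In Z/nZ every nonzero non-unit is a zero-divisor: explicitly, take b = 122/gcd = 61 ≠ 0 (mod 122); then 14·61 = 854 = 7·122, i.e. 14·61 ≡ 0 (mod 122). So 14 is a zero-divisor.

Final answer: YES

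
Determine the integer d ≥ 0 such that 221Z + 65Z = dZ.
(221, 65) = (13); d = 13

In the PID Z, (a, b) is generated by gcd(a, b). Compute gcd(221, 65) with the extended Euclidean algorithm, tracking rows (r, s, t) with s·221 + t·65 = r:
  row A: (221, 1, 0)   [1·221 + 0·65 = 221]
  row B: (65, 0, 1)   [0·221 + 1·65 = 65]
  221 = 3·65 + 26   → row C = row A − 3·row B = (26, 1, −3)   [check: 1·221 − 3·65 = 26]
  65 = 2·26 + 13   → row D = row B − 2·row C = (13, −2, 7)   [check: −2·221 + 7·65 = 13]
  26 = 2·13 + 0   → remainder 0, stop. gcd = 13 (last nonzero row D).
So gcd(221, 65) = 13, with Bézout identity −2·221 + 7·65 = 13. Containment (⊇): the Bézout identity exhibits 13 as an element of (221, 65), giving (13) ⊆ (221, 65). Containment (⊆): since 13 | 221 and 13 | 65 (221 = 13·17, 65 = 13·5), every Z-linear combination of 221 and 65 is divisible by 13, so (221, 65) ⊆ (13). Therefore (221, 65) = (13), d = 13.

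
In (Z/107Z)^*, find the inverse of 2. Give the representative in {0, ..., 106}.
2^(−1) ≡ 54 (mod 107)

Apply the extended Euclidean algorithm to (107, 2), tracking rows (r, s, t) with s·107 + t·2 = r. Each division r_prev = q·r_cur + r_new produces the new row as (previous row) − q·(current row):
  row A: (107, 1, 0)   [1·107 + 0·2 = 107]
  row B: (2, 0, 1)   [0·107 + 1·2 = 2]
  107 = 53·2 + 1   → row C = row A − 53·row B = (1, 1, −53)   [check: 1·107 − 53·2 = 1]
  2 = 2·1 + 0   → remainder 0, stop. gcd = 1 (last nonzero row C).
The gcd is 1, so 2 is invertible mod 107. The last nonzero row gives 1·107 − 53·2 = 1, so t = −53. So 2^(−1) ≡ −53 ≡ 54 (mod 107). Verify: 2 · 54 = 108 ≡ 1 (mod 107). ✓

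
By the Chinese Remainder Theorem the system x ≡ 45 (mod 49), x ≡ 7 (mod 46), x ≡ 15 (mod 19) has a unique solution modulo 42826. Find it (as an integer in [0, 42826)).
x ≡ 927 (mod 42826); the representative in [0, 42826) is 927

The moduli 49, 46, 19 are pairwise coprime, so by the CRT there is a unique solution mod 49·46·19 = 42826.
Solve by successive substitution. Start with x ≡ 45 (mod 49).
  Combine with x ≡ 7 (mod 46): write x = 45 + 49·t and require 45 + 49·t ≡ 7 (mod 46), i.e. 49·t ≡ 7 − 45 ≡ 8 (mod 46). Since 49^(−1) ≡ 31 (mod 46) (49 ≡ 3 (mod 46)), t ≡ 31·8 ≡ 18 (mod 46). So x ≡ 45 + 49·18 = 927 (mod 2254).
  Combine with x ≡ 15 (mod 19): write x = 927 + 2254·t and require 927 + 2254·t ≡ 15 (mod 19), i.e. 2254·t ≡ 15 − 927 ≡ 0 (mod 19). Since 2254^(−1) ≡ 8 (mod 19) (2254 ≡ 12 (mod 19)), t ≡ 8·0 ≡ 0 (mod 19). So x ≡ 927 + 2254·0 = 927 (mod 42826).
Unique solution in [0, 42826): x = 927.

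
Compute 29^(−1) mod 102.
29^(−1) ≡ 95 (mod 102)

Apply the extended Euclidean algorithm to (102, 29), tracking rows (r, s, t) with s·102 + t·29 = r. Each division r_prev = q·r_cur + r_new produces the new row as (previous row) − q·(current row):
  row A: (102, 1, 0)   [1·102 + 0·29 = 102]
  row B: (29, 0, 1)   [0·102 + 1·29 = 29]
  102 = 3·29 + 15   → row C = row A − 3·row B = (15, 1, −3)   [check: 1·102 − 3·29 = 15]
  29 = 1·15 + 14   → row D = row B − 1·row C = (14, −1, 4)   [check: −1·102 + 4·29 = 14]
  15 = 1·14 + 1   → row E = row C − 1·row D = (1, 2, −7)   [check: 2·102 − 7·29 = 1]
  14 = 14·1 + 0   → remainder 0, stop. gcd = 1 (last nonzero row E).
The gcd is 1, so 29 is invertible mod 102. The last nonzero row gives 2·102 − 7·29 = 1, so t = −7. So 29^(−1) ≡ −7 ≡ 95 (mod 102). Verify: 29 · 95 = 2755 ≡ 1 (mod 102). ✓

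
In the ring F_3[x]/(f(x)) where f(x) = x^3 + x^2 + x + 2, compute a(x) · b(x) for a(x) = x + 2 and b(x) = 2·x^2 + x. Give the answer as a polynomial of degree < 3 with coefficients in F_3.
Multiply as integer polynomials: a · b = 2·x^3 + 5·x^2 + 2·x. Reducing coefficients mod 3: a · b ≡ 2·x^3 + 2·x^2 + 2·x. Now divide by f(x) = x^3 + x^2 + x + 2 in F_3[x], eliminating the leading term at each step:
  leading term 2·x^3: subtract (2)·f(x) = 2·x^3 + 2·x^2 + 2·x + 1, leaving 2 (coefficients mod 3)
The degree is now < 3, so this is the remainder. Hence a · b ≡ 2 in F_3[x]/(f).

Final answer: a · b ≡ 2 (mod f(x))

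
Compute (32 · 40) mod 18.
2

Reduce the factors first: 32 ≡ 14, 40 ≡ 4 (mod 18), so 32 · 40 ≡ 14 · 4 (mod 18). 14 · 4 = 56. Dividing by 18: 56 = 3·18 + 2. So (32 · 40) mod 18 = 2.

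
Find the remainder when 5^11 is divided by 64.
Use repeated squaring. Binary(11) = 1011. Walk through the bits of the exponent 11 left-to-right: at each bit after the leading one, square the running value, then multiply by 5 if the bit is 1 (always reducing mod 64):
  bit 1 = 1 (leading): start with 5.
  bit 2 = 0: square 5^2 = 25 (mod 64).
  bit 3 = 1: square 25^2 = 625 ≡ 49; bit is 1, so multiply 49·5 = 245 ≡ 53 (mod 64).
  bit 4 = 1: square 53^2 = 2809 ≡ 57; bit is 1, so multiply 57·5 = 285 ≡ 29 (mod 64).
Final value: 5^11 ≡ 29 (mod 64).

Final answer: 29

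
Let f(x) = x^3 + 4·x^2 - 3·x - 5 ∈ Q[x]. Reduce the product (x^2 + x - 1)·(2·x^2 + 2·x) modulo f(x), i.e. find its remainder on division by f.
First multiply in Q[x] without reducing: a · b = 2·x^4 + 4·x^3 - 2·x. Now divide by f(x) = x^3 + 4·x^2 - 3·x - 5, eliminating the leading term at each step:
  leading term 2·x^4: subtract (2·x)·f(x) = 2·x^4 + 8·x^3 - 6·x^2 - 10·x, leaving -4·x^3 + 6·x^2 + 8·x
  leading term -4·x^3: subtract (-4)·f(x) = -4·x^3 - 16·x^2 + 12·x + 20, leaving 22·x^2 - 4·x - 20
The degree is now < 3, so this is the remainder. Hence a · b ≡ 22·x^2 - 4·x - 20 in Q[x]/(f).

Final answer: a · b ≡ 22·x^2 - 4·x - 20 (mod f(x))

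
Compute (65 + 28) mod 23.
1

Reduce the summands first: 65 ≡ 19, 28 ≡ 5 (mod 23), so 65 + 28 ≡ 19 + 5 (mod 23). 19 + 5 = 24; 24 = 1·23 + 1, so (65 + 28) mod 23 = 1.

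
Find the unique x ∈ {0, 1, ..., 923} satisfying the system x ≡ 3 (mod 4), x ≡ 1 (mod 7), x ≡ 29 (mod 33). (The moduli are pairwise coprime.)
The moduli 4, 7, 33 are pairwise coprime, so by the CRT there is a unique solution mod 4·7·33 = 924.
Solve by successive substitution. Start with x ≡ 3 (mod 4).
  Combine with x ≡ 1 (mod 7): write x = 3 + 4·t and require 3 + 4·t ≡ 1 (mod 7), i.e. 4·t ≡ 1 − 3 ≡ 5 (mod 7). Since 4^(−1) ≡ 2 (mod 7), t ≡ 2·5 ≡ 3 (mod 7). So x ≡ 3 + 4·3 = 15 (mod 28).
  Combine with x ≡ 29 (mod 33): write x = 15 + 28·t and require 15 + 28·t ≡ 29 (mod 33), i.e. 28·t ≡ 29 − 15 ≡ 14 (mod 33). Since 28^(−1) ≡ 13 (mod 33), t ≡ 13·14 ≡ 17 (mod 33). So x ≡ 15 + 28·17 = 491 (mod 924).
Unique solution in [0, 924): x = 491.

Final answer: x ≡ 491 (mod 924); the representative in [0, 924) is 491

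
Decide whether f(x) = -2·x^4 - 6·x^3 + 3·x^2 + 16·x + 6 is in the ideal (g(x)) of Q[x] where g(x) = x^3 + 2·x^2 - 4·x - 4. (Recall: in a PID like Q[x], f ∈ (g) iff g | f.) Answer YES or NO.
In Q[x] the ideal (g) consists of all multiples of g, so f ∈ (g) iff g | f, i.e. iff the remainder of f on division by g is 0. Divide f by g (g is monic, so eliminate the leading term of the running remainder at each step):
  leading term -2·x^4: subtract (-2·x)·g(x) = -2·x^4 - 4·x^3 + 8·x^2 + 8·x, leaving -2·x^3 - 5·x^2 + 8·x + 6
  leading term -2·x^3: subtract (-2)·g(x) = -2·x^3 - 4·x^2 + 8·x + 8, leaving -x^2 - 2
The remainder r(x) = -x^2 - 2 ≠ 0 (and deg r < deg g), so g ∤ f, i.e. f ∉ (g).

Final answer: NO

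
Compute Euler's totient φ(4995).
φ is multiplicative, with φ(p^e) = p^e − p^(e−1). Factorise 4995 = 3^3 · 5 · 37. Then
  φ(4995) = (3^3 − 3^2) · (5 − 1) · (37 − 1) = 18 · 4 · 36 = 2592.

Final answer: φ(4995) = 2592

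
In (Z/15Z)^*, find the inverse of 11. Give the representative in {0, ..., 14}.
11^(−1) ≡ 11 (mod 15)

Apply the extended Euclidean algorithm to (15, 11), tracking rows (r, s, t) with s·15 + t·11 = r. Each division r_prev = q·r_cur + r_new produces the new row as (previous row) − q·(current row):
  row A: (15, 1, 0)   [1·15 + 0·11 = 15]
  row B: (11, 0, 1)   [0·15 + 1·11 = 11]
  15 = 1·11 + 4   → row C = row A − 1·row B = (4, 1, −1)   [check: 1·15 − 1·11 = 4]
  11 = 2·4 + 3   → row D = row B − 2·row C = (3, −2, 3)   [check: −2·15 + 3·11 = 3]
  4 = 1·3 + 1   → row E = row C − 1·row D = (1, 3, −4)   [check: 3·15 − 4·11 = 1]
  3 = 3·1 + 0   → remainder 0, stop. gcd = 1 (last nonzero row E).
The gcd is 1, so 11 is invertible mod 15. The last nonzero row gives 3·15 − 4·11 = 1, so t = −4. So 11^(−1) ≡ −4 ≡ 11 (mod 15). Verify: 11 · 11 = 121 ≡ 1 (mod 15). ✓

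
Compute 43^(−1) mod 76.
43^(−1) ≡ 23 (mod 76)

Apply the extended Euclidean algorithm to (76, 43), tracking rows (r, s, t) with s·76 + t·43 = r. Each division r_prev = q·r_cur + r_new produces the new row as (previous row) − q·(current row):
  row A: (76, 1, 0)   [1·76 + 0·43 = 76]
  row B: (43, 0, 1)   [0·76 + 1·43 = 43]
  76 = 1·43 + 33   → row C = row A − 1·row B = (33, 1, −1)   [check: 1·76 − 1·43 = 33]
  43 = 1·33 + 10   → row D = row B − 1·row C = (10, −1, 2)   [check: −1·76 + 2·43 = 10]
  33 = 3·10 + 3   → row E = row C − 3·row D = (3, 4, −7)   [check: 4·76 − 7·43 = 3]
  10 = 3·3 + 1   → row F = row D − 3·row E = (1, −13, 23)   [check: −13·76 + 23·43 = 1]
  3 = 3·1 + 0   → remainder 0, stop. gcd = 1 (last nonzero row F).
The gcd is 1, so 43 is invertible mod 76. The last nonzero row gives −13·76 + 23·43 = 1, so t = 23. So 43^(−1) ≡ 23 (mod 76). Verify: 43 · 23 = 989 ≡ 1 (mod 76). ✓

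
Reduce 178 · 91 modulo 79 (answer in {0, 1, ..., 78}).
Reduce the factors first: 178 ≡ 20, 91 ≡ 12 (mod 79), so 178 · 91 ≡ 20 · 12 (mod 79). 20 · 12 = 240. Dividing by 79: 240 = 3·79 + 3. So (178 · 91) mod 79 = 3.

Final answer: 3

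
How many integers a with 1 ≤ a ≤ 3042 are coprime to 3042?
The number of a ∈ {1, ..., 3042} with gcd(a, 3042) = 1 is by definition Euler's totient φ(3042). φ is multiplicative, with φ(p^e) = p^e − p^(e−1). Factorise 3042 = 2 · 3^2 · 13^2. Then
  φ(3042) = (2 − 1) · (3^2 − 3^1) · (13^2 − 13^1) = 1 · 6 · 156 = 936.
So there are 936 such integers.

Final answer: 936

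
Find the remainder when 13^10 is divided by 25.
Use repeated squaring. Binary(10) = 1010. Walk through the bits of the exponent 10 left-to-right: at each bit after the leading one, square the running value, then multiply by 13 if the bit is 1 (always reducing mod 25):
  bit 1 = 1 (leading): start with 13.
  bit 2 = 0: square 13^2 = 169 ≡ 19 (mod 25).
  bit 3 = 1: square 19^2 = 361 ≡ 11; bit is 1, so multiply 11·13 = 143 ≡ 18 (mod 25).
  bit 4 = 0: square 18^2 = 324 ≡ 24 (mod 25).
Final value: 13^10 ≡ 24 (mod 25).

Final answer: 24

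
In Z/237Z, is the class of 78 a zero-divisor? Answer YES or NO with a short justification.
gcd(78, 237) = 3 > 1, so 78 is not a unit in Z/237Z. In Z/nZ every nonzero non-unit is a zero-divisor: explicitly, take b = 237/gcd = 79 ≠ 0 (mod 237); then 78·79 = 6162 = 26·237, i.e. 78·79 ≡ 0 (mod 237). So 78 is a zero-divisor.

Final answer: YES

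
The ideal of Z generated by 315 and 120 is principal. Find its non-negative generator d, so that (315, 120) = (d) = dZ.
(315, 120) = (15); d = 15

In the PID Z, (a, b) is generated by gcd(a, b). Compute gcd(315, 120) with the extended Euclidean algorithm, tracking rows (r, s, t) with s·315 + t·120 = r:
  row A: (315, 1, 0)   [1·315 + 0·120 = 315]
  row B: (120, 0, 1)   [0·315 + 1·120 = 120]
  315 = 2·120 + 75   → row C = row A − 2·row B = (75, 1, −2)   [check: 1·315 − 2·120 = 75]
  120 = 1·75 + 45   → row D = row B − 1·row C = (45, −1, 3)   [check: −1·315 + 3·120 = 45]
  75 = 1·45 + 30   → row E = row C − 1·row D = (30, 2, −5)   [check: 2·315 − 5·120 = 30]
  45 = 1·30 + 15   → row F = row D − 1·row E = (15, −3, 8)   [check: −3·315 + 8·120 = 15]
  30 = 2·15 + 0   → remainder 0, stop. gcd = 15 (last nonzero row F).
So gcd(315, 120) = 15, with Bézout identity −3·315 + 8·120 = 15. Containment (⊇): the Bézout identity exhibits 15 as an element of (315, 120), giving (15) ⊆ (315, 120). Containment (⊆): since 15 | 315 and 15 | 120 (315 = 15·21, 120 = 15·8), every Z-linear combination of 315 and 120 is divisible by 15, so (315, 120) ⊆ (15). Therefore (315, 120) = (15), d = 15.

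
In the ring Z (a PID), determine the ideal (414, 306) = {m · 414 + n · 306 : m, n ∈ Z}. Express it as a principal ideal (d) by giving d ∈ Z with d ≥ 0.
In the PID Z, (a, b) is generated by gcd(a, b). Compute gcd(414, 306) with the extended Euclidean algorithm, tracking rows (r, s, t) with s·414 + t·306 = r:
  row A: (414, 1, 0)   [1·414 + 0·306 = 414]
  row B: (306, 0, 1)   [0·414 + 1·306 = 306]
  414 = 1·306 + 108   → row C = row A − 1·row B = (108, 1, −1)   [check: 1·414 − 1·306 = 108]
  306 = 2·108 + 90   → row D = row B − 2·row C = (90, −2, 3)   [check: −2·414 + 3·306 = 90]
  108 = 1·90 + 18   → row E = row C − 1·row D = (18, 3, −4)   [check: 3·414 − 4·306 = 18]
  90 = 5·18 + 0   → remainder 0, stop. gcd = 18 (last nonzero row E).
So gcd(414, 306) = 18, with Bézout identity 3·414 − 4·306 = 18. Containment (⊇): the Bézout identity exhibits 18 as an element of (414, 306), giving (18) ⊆ (414, 306). Containment (⊆): since 18 | 414 and 18 | 306 (414 = 18·23, 306 = 18·17), every Z-linear combination of 414 and 306 is divisible by 18, so (414, 306) ⊆ (18). Therefore (414, 306) = (18), d = 18.

Final answer: (414, 306) = (18); d = 18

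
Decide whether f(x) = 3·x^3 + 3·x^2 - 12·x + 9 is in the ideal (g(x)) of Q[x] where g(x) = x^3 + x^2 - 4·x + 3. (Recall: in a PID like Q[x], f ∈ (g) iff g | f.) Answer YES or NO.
YES

In Q[x] the ideal (g) consists of all multiples of g, so f ∈ (g) iff g | f, i.e. iff the remainder of f on division by g is 0. Divide f by g (g is monic, so eliminate the leading term of the running remainder at each step):
  leading term 3·x^3: subtract (3)·g(x) = 3·x^3 + 3·x^2 - 12·x + 9, leaving 0
The remainder is 0, so f(x) = g(x) · h(x) with h(x) = 3. Hence g | f, i.e. f ∈ (g).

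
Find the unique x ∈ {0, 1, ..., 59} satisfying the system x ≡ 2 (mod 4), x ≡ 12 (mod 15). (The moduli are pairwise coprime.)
The moduli 4, 15 are pairwise coprime, so by the CRT there is a unique solution mod 4·15 = 60.
Solve by successive substitution. Start with x ≡ 2 (mod 4).
  Combine with x ≡ 12 (mod 15): write x = 2 + 4·t and require 2 + 4·t ≡ 12 (mod 15), i.e. 4·t ≡ 12 − 2 ≡ 10 (mod 15). Since 4^(−1) ≡ 4 (mod 15), t ≡ 4·10 ≡ 10 (mod 15). So x ≡ 2 + 4·10 = 42 (mod 60).
Unique solution in [0, 60): x = 42.

Final answer: x ≡ 42 (mod 60); the representative in [0, 60) is 42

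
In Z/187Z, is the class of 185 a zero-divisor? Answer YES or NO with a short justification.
gcd(185, 187) = 1, so 185 is a unit in Z/187Z (it has a multiplicative inverse). A unit cannot be a zero-divisor: if 185·b ≡ 0 then multiplying both sides by 185^(−1) gives b ≡ 0. So 185 is not a zero-divisor.

Final answer: NO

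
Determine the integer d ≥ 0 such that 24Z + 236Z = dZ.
(24, 236) = (4); d = 4

In the PID Z, (a, b) is generated by gcd(a, b). Compute gcd(236, 24) with the extended Euclidean algorithm, tracking rows (r, s, t) with s·236 + t·24 = r:
  row A: (236, 1, 0)   [1·236 + 0·24 = 236]
  row B: (24, 0, 1)   [0·236 + 1·24 = 24]
  236 = 9·24 + 20   → row C = row A − 9·row B = (20, 1, −9)   [check: 1·236 − 9·24 = 20]
  24 = 1·20 + 4   → row D = row B − 1·row C = (4, −1, 10)   [check: −1·236 + 10·24 = 4]
  20 = 5·4 + 0   → remainder 0, stop. gcd = 4 (last nonzero row D).
So gcd(24, 236) = 4, with Bézout identity −1·236 + 10·24 = 4. Containment (⊇): the Bézout identity exhibits 4 as an element of (24, 236), giving (4) ⊆ (24, 236). Containment (⊆): since 4 | 24 and 4 | 236 (24 = 4·6, 236 = 4·59), every Z-linear combination of 24 and 236 is divisible by 4, so (24, 236) ⊆ (4). Therefore (24, 236) = (4), d = 4.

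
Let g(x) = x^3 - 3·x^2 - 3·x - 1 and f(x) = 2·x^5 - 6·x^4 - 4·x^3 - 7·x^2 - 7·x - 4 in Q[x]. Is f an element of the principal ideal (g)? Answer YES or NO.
In Q[x] the ideal (g) consists of all multiples of g, so f ∈ (g) iff g | f, i.e. iff the remainder of f on division by g is 0. Divide f by g (g is monic, so eliminate the leading term of the running remainder at each step):
  leading term 2·x^5: subtract (2·x^2)·g(x) = 2·x^5 - 6·x^4 - 6·x^3 - 2·x^2, leaving 2·x^3 - 5·x^2 - 7·x - 4
  leading term 2·x^3: subtract (2)·g(x) = 2·x^3 - 6·x^2 - 6·x - 2, leaving x^2 - x - 2
The remainder r(x) = x^2 - x - 2 ≠ 0 (and deg r < deg g), so g ∤ f, i.e. f ∉ (g).

Final answer: NO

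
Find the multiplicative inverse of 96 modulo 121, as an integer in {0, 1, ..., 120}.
Apply the extended Euclidean algorithm to (121, 96), tracking rows (r, s, t) with s·121 + t·96 = r. Each division r_prev = q·r_cur + r_new produces the new row as (previous row) − q·(current row):
  row A: (121, 1, 0)   [1·121 + 0·96 = 121]
  row B: (96, 0, 1)   [0·121 + 1·96 = 96]
  121 = 1·96 + 25   → row C = row A − 1·row B = (25, 1, −1)   [check: 1·121 − 1·96 = 25]
  96 = 3·25 + 21   → row D = row B − 3·row C = (21, −3, 4)   [check: −3·121 + 4·96 = 21]
  25 = 1·21 + 4   → row E = row C − 1·row D = (4, 4, −5)   [check: 4·121 − 5·96 = 4]
  21 = 5·4 + 1   → row F = row D − 5·row E = (1, −23, 29)   [check: −23·121 + 29·96 = 1]
  4 = 4·1 + 0   → remainder 0, stop. gcd = 1 (last nonzero row F).
The gcd is 1, so 96 is invertible mod 121. The last nonzero row gives −23·121 + 29·96 = 1, so t = 29. So 96^(−1) ≡ 29 (mod 121). Verify: 96 · 29 = 2784 ≡ 1 (mod 121). ✓

Final answer: 96^(−1) ≡ 29 (mod 121)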